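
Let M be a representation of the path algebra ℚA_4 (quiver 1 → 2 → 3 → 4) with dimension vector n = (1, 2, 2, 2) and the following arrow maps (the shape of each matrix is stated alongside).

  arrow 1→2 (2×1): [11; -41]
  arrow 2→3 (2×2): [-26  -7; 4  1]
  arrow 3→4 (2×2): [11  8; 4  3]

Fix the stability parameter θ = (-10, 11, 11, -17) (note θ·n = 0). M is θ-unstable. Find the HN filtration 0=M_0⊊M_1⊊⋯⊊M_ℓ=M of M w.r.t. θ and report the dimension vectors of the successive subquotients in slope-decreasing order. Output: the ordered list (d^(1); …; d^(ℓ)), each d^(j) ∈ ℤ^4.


Interval decomposition of M: I[1,4], I[2,4].
HN type (ℓ=2): μ^(1)=5/3; μ^(2)=-10

((0, 2, 2, 2); (1, 0, 0, 0))


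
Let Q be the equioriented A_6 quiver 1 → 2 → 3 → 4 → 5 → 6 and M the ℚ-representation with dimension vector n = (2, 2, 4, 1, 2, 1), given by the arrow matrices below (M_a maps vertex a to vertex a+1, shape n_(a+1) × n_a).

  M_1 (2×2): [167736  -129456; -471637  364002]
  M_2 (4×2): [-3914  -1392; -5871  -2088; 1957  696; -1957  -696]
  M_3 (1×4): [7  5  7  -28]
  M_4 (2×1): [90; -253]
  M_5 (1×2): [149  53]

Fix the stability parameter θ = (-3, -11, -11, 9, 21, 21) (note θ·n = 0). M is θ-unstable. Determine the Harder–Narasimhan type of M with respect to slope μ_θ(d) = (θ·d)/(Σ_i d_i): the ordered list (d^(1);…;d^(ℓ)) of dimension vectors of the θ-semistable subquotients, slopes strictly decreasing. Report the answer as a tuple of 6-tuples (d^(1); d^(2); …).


Via rank(M_{q-1}∘⋯∘M_p): M ≅ I[1,1], I[1,2], I[2,6], I[3,3]^3, I[5,5].
μ_θ-semistable layers: μ^(1)=21; μ^(2)=9; μ^(3)=-3; μ^(4)=-7; μ^(5)=-11

((0, 0, 0, 0, 2, 1); (0, 0, 0, 1, 0, 0); (1, 0, 0, 0, 0, 0); (1, 1, 0, 0, 0, 0); (0, 1, 4, 0, 0, 0))


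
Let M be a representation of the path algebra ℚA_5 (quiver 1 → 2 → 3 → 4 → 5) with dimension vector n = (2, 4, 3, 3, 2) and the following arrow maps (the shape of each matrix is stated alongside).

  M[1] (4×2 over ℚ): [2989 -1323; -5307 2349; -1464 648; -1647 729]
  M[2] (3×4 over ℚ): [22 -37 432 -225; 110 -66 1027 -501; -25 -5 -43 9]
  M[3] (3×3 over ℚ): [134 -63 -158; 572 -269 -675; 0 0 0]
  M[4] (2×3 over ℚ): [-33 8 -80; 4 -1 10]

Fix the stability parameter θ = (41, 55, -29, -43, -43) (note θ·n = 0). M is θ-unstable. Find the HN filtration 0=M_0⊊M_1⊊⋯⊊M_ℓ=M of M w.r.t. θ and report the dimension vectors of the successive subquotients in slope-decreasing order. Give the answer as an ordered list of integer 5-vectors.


Interval decomposition of M: I[1,1], I[1,5], I[2,2], I[2,3], I[2,5], I[4,4].
HN type (ℓ=6): μ^(1)=55; μ^(2)=41; μ^(3)=13; μ^(4)=-19/5; μ^(5)=-15; μ^(6)=-43

((0, 1, 0, 0, 0); (1, 0, 0, 0, 0); (0, 1, 1, 0, 0); (1, 1, 1, 1, 1); (0, 1, 1, 1, 1); (0, 0, 0, 1, 0))


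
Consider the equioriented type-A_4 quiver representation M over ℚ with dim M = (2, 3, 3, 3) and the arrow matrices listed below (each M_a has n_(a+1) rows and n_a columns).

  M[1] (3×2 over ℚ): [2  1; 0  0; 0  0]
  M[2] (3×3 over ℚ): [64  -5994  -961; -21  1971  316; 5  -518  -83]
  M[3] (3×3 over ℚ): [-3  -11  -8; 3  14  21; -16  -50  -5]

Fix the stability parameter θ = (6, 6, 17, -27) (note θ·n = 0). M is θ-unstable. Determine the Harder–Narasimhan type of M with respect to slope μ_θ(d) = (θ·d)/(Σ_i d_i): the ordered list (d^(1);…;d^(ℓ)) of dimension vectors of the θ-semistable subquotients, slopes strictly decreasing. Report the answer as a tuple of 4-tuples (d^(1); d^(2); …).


Via rank(M_{q-1}∘⋯∘M_p): M ≅ I[1,1], I[1,4], I[2,4]^2.
μ_θ-semistable layers: μ^(1)=6; μ^(2)=1/2; μ^(3)=-4/3

((1, 0, 0, 0); (1, 1, 1, 1); (0, 2, 2, 2))


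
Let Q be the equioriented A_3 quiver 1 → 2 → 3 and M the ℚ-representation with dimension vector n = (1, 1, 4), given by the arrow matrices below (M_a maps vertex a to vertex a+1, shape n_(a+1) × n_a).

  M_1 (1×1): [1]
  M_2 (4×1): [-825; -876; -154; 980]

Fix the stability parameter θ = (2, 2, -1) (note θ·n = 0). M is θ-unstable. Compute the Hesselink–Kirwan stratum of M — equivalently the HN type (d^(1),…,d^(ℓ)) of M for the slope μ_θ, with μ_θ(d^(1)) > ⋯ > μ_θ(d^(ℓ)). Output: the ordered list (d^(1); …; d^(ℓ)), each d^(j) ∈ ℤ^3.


Via rank(M_{q-1}∘⋯∘M_p): M ≅ I[1,3], I[3,3]^3.
μ_θ-semistable layers: μ^(1)=1; μ^(2)=-1

((1, 1, 1); (0, 0, 3))


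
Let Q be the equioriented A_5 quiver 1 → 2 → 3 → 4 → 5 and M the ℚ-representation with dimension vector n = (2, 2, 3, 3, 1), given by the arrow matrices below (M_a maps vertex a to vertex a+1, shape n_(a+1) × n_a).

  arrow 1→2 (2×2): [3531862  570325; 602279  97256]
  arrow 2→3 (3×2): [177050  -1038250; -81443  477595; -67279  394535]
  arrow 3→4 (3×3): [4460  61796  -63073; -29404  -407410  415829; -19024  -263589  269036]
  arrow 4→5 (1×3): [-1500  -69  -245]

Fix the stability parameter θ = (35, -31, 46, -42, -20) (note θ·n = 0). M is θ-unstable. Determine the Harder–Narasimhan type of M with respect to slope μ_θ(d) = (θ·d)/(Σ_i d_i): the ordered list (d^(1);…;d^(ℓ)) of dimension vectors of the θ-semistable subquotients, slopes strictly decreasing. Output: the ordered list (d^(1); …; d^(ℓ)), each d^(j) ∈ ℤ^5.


Via rank(M_{q-1}∘⋯∘M_p): M ≅ I[1,2], I[1,5], I[3,3], I[3,4], I[4,4].
μ_θ-semistable layers: μ^(1)=46; μ^(2)=2; μ^(3)=-12/5; μ^(4)=-42

((0, 0, 1, 0, 0); (1, 1, 1, 1, 0); (1, 1, 1, 1, 1); (0, 0, 0, 1, 0))


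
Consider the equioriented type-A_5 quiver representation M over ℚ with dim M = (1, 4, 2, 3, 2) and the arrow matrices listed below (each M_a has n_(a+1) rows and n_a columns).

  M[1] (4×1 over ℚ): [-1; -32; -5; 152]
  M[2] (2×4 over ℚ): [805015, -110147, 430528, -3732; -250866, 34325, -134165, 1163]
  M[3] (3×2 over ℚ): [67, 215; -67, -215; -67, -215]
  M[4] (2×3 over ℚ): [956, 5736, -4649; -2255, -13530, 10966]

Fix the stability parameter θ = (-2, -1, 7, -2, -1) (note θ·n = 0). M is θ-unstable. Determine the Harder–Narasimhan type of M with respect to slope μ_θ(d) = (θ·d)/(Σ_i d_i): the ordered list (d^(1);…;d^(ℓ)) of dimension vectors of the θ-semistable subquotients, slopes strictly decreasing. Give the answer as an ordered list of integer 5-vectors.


Interval decomposition of M: I[1,3], I[2,2]^2, I[2,5], I[4,4], I[4,5].
HN type (ℓ=4): μ^(1)=7; μ^(2)=4/3; μ^(3)=-1; μ^(4)=-2

((0, 0, 1, 0, 0); (0, 0, 1, 1, 1); (0, 4, 0, 0, 1); (1, 0, 0, 2, 0))


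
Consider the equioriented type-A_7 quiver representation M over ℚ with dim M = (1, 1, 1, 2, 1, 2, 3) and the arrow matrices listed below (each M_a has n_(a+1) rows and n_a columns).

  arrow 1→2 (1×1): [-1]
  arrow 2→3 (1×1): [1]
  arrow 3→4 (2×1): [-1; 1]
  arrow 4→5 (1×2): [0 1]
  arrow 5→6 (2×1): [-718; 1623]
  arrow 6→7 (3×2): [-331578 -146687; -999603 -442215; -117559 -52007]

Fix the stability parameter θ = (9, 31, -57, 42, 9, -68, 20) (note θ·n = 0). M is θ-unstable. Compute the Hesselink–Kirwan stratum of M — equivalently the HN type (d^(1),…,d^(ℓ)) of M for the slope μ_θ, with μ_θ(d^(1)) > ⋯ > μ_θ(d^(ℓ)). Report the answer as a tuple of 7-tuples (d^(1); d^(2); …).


Interval decomposition of M: I[1,7], I[4,4], I[6,7], I[7,7].
HN type (ℓ=4): μ^(1)=42; μ^(2)=20; μ^(3)=-17/3; μ^(4)=-68

((0, 0, 0, 1, 0, 0, 0); (0, 0, 0, 0, 0, 0, 3); (1, 1, 1, 1, 1, 1, 0); (0, 0, 0, 0, 0, 1, 0))


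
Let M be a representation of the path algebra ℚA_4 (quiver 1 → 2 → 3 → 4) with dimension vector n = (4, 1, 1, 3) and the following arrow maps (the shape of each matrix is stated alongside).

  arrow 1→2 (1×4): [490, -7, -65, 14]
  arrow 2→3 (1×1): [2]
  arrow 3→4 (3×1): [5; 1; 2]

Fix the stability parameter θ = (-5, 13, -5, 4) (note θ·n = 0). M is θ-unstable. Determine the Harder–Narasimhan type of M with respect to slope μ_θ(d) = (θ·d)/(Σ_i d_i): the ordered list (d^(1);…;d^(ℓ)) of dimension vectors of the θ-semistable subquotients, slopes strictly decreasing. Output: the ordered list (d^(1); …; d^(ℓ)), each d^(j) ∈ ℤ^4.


Via rank(M_{q-1}∘⋯∘M_p): M ≅ I[1,1]^3, I[1,4], I[4,4]^2.
μ_θ-semistable layers: μ^(1)=4; μ^(2)=-5

((0, 1, 1, 3); (4, 0, 0, 0))


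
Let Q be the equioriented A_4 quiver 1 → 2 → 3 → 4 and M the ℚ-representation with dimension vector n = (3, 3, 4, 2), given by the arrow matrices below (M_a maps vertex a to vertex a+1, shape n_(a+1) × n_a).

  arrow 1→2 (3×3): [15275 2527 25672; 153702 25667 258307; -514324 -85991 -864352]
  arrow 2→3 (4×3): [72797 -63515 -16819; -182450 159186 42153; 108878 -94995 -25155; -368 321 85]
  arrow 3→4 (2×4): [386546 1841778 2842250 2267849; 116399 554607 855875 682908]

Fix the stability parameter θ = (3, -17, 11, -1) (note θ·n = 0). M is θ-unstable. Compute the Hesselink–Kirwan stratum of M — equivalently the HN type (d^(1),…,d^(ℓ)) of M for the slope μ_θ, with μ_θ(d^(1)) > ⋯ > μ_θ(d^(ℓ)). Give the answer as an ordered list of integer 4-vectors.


Via rank(M_{q-1}∘⋯∘M_p): M ≅ I[1,3], I[1,4]^2, I[3,3].
μ_θ-semistable layers: μ^(1)=11; μ^(2)=5; μ^(3)=-7

((0, 0, 2, 0); (0, 0, 2, 2); (3, 3, 0, 0))


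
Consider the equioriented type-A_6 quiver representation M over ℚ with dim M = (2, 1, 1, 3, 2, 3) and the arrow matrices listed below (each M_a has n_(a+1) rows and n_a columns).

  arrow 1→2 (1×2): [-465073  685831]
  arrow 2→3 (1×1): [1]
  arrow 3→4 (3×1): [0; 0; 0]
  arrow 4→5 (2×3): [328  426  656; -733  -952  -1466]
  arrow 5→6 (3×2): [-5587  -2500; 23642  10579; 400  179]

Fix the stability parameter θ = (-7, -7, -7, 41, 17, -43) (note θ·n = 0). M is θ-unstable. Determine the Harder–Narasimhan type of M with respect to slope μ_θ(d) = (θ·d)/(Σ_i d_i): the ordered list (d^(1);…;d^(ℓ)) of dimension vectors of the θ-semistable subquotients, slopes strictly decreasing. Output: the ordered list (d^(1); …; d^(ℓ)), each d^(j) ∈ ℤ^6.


Interval decomposition of M: I[1,1], I[1,3], I[4,4], I[4,6]^2, I[6,6].
HN type (ℓ=4): μ^(1)=41; μ^(2)=5; μ^(3)=-7; μ^(4)=-43

((0, 0, 0, 1, 0, 0); (0, 0, 0, 2, 2, 2); (2, 1, 1, 0, 0, 0); (0, 0, 0, 0, 0, 1))


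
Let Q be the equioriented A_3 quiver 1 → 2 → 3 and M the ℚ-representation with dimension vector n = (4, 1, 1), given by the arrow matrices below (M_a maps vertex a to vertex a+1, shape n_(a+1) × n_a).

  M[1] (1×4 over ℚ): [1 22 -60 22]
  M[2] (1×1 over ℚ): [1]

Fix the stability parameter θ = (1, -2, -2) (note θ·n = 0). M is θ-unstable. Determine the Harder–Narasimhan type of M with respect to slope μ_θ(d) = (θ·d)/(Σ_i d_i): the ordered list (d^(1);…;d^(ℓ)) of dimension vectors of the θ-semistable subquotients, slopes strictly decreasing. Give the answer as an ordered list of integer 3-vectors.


Barcode: M ≅ I[1,1]^3, I[1,3]. HN layers by μ_θ (2 steps, strictly decreasing):
  μ^(1)=1; μ^(2)=-1

((3, 0, 0); (1, 1, 1))


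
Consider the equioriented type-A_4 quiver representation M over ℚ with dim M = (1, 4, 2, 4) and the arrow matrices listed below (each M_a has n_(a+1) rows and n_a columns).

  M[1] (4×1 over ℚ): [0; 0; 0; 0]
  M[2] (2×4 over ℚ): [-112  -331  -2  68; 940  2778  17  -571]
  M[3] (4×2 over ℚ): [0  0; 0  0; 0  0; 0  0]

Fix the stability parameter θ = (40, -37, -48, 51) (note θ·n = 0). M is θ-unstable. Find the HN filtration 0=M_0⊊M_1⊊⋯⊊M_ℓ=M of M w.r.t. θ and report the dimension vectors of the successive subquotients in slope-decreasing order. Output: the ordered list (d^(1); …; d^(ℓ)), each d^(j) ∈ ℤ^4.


Via rank(M_{q-1}∘⋯∘M_p): M ≅ I[1,1], I[2,2]^2, I[2,3]^2, I[4,4]^4.
μ_θ-semistable layers: μ^(1)=51; μ^(2)=40; μ^(3)=-37; μ^(4)=-85/2

((0, 0, 0, 4); (1, 0, 0, 0); (0, 2, 0, 0); (0, 2, 2, 0))


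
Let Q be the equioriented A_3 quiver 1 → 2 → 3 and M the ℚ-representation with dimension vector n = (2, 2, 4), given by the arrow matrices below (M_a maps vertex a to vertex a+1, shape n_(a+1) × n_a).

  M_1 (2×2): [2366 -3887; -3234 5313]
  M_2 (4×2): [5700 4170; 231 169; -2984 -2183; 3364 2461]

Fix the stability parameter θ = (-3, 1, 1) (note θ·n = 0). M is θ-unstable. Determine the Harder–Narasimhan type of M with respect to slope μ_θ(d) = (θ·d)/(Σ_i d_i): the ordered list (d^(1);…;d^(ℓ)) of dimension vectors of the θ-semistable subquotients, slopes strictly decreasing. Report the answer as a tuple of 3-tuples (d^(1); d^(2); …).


Interval decomposition of M: I[1,1], I[1,3], I[2,3], I[3,3]^2.
HN type (ℓ=2): μ^(1)=1; μ^(2)=-3

((0, 2, 4); (2, 0, 0))


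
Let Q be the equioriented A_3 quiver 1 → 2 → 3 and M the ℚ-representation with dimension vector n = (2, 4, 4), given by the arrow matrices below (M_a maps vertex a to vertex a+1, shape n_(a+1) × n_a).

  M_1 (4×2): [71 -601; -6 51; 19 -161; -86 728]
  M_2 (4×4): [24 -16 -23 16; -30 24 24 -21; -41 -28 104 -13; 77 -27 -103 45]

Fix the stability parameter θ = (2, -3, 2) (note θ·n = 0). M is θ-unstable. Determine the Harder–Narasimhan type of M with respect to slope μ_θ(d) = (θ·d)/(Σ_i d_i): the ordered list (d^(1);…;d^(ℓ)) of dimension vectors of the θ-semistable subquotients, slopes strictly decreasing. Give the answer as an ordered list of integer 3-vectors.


Via rank(M_{q-1}∘⋯∘M_p): M ≅ I[1,3]^2, I[2,3]^2.
μ_θ-semistable layers: μ^(1)=2; μ^(2)=-1/2; μ^(3)=-3

((0, 0, 4); (2, 2, 0); (0, 2, 0))


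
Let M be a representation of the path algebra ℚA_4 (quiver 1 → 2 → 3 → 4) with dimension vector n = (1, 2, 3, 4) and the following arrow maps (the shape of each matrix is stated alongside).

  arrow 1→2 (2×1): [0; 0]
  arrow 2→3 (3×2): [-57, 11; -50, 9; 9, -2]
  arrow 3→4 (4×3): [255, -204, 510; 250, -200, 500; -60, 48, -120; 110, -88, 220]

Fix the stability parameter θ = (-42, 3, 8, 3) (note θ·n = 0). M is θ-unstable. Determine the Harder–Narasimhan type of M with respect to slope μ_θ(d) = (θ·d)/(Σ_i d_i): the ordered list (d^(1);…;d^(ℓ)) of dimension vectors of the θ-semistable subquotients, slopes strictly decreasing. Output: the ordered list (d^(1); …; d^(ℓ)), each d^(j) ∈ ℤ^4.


Via rank(M_{q-1}∘⋯∘M_p): M ≅ I[1,1], I[2,3], I[2,4], I[3,3], I[4,4]^3.
μ_θ-semistable layers: μ^(1)=8; μ^(2)=11/2; μ^(3)=3; μ^(4)=-42

((0, 0, 2, 0); (0, 0, 1, 1); (0, 2, 0, 3); (1, 0, 0, 0))


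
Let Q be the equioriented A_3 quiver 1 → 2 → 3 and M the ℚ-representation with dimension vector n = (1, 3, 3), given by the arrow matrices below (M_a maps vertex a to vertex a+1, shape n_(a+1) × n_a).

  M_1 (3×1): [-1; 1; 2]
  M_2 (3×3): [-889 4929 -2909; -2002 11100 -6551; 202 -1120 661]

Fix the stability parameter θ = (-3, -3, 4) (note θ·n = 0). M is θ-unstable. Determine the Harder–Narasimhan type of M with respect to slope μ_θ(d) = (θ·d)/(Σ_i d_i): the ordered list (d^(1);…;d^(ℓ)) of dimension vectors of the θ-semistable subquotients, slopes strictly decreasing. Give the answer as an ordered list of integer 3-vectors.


Interval decomposition of M: I[1,2], I[2,3]^2, I[3,3].
HN type (ℓ=2): μ^(1)=4; μ^(2)=-3

((0, 0, 3); (1, 3, 0))


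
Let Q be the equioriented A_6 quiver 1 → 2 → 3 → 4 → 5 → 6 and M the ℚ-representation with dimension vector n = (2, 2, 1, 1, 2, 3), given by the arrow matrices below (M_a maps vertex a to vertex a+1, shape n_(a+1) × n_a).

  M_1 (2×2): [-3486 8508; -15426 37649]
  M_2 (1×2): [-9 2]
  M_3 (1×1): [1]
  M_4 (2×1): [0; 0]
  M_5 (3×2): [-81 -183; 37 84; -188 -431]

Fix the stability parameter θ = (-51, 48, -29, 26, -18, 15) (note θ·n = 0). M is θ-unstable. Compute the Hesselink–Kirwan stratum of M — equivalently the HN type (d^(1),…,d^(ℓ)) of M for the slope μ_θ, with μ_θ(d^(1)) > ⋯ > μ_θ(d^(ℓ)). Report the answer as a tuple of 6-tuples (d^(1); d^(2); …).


Via rank(M_{q-1}∘⋯∘M_p): M ≅ I[1,2], I[1,4], I[5,6]^2, I[6,6].
μ_θ-semistable layers: μ^(1)=48; μ^(2)=26; μ^(3)=15; μ^(4)=19/2; μ^(5)=-18; μ^(6)=-51

((0, 1, 0, 0, 0, 0); (0, 0, 0, 1, 0, 0); (0, 0, 0, 0, 0, 3); (0, 1, 1, 0, 0, 0); (0, 0, 0, 0, 2, 0); (2, 0, 0, 0, 0, 0))


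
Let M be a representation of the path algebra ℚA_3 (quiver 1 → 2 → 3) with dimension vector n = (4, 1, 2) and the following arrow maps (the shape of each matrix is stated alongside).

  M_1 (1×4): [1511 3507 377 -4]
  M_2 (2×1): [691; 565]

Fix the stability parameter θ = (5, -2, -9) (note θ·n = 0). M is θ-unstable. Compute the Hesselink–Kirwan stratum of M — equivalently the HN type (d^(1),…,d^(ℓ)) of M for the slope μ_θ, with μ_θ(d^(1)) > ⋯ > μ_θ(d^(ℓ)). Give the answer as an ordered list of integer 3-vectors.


Barcode: M ≅ I[1,1]^3, I[1,3], I[3,3]. HN layers by μ_θ (3 steps, strictly decreasing):
  μ^(1)=5; μ^(2)=-2; μ^(3)=-9

((3, 0, 0); (1, 1, 1); (0, 0, 1))


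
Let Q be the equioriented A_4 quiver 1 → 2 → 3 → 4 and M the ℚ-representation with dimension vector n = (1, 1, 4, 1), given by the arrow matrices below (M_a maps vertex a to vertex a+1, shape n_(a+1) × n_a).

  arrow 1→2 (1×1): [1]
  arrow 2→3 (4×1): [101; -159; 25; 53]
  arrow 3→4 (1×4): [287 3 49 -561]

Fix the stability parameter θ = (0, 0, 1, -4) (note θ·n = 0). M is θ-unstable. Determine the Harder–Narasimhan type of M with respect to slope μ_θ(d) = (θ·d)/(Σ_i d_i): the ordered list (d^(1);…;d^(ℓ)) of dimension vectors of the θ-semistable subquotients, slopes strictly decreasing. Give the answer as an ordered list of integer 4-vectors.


Via rank(M_{q-1}∘⋯∘M_p): M ≅ I[1,4], I[3,3]^3.
μ_θ-semistable layers: μ^(1)=1; μ^(2)=-3/4

((0, 0, 3, 0); (1, 1, 1, 1))


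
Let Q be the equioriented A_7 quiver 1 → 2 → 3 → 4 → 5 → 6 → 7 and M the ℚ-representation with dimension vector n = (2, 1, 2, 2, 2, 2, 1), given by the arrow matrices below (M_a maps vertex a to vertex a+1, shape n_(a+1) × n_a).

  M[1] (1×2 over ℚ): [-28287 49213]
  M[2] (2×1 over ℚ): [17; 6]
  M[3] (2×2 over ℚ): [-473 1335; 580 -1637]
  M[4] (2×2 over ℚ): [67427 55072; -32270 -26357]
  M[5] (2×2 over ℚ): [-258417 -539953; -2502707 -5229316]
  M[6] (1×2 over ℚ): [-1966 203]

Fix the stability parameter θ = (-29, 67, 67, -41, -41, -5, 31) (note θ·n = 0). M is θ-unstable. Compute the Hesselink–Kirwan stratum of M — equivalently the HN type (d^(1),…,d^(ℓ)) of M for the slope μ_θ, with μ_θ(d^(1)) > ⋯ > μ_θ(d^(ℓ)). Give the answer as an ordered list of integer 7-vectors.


Interval decomposition of M: I[1,1], I[1,7], I[3,6].
HN type (ℓ=4): μ^(1)=31; μ^(2)=47/5; μ^(3)=-5; μ^(4)=-29

((0, 0, 0, 0, 0, 0, 1); (0, 1, 1, 1, 1, 1, 0); (0, 0, 1, 1, 1, 1, 0); (2, 0, 0, 0, 0, 0, 0))


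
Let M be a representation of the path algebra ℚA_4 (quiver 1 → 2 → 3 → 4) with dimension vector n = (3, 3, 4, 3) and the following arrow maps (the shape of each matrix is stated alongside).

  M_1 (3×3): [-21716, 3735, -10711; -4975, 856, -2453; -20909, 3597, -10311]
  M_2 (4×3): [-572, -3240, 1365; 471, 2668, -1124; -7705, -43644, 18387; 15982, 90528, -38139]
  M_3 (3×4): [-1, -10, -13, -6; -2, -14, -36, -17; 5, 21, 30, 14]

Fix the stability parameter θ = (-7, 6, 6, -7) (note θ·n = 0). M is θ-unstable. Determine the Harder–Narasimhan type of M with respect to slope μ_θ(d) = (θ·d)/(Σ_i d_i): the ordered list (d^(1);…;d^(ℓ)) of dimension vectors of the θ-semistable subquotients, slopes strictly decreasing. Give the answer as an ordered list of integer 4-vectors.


Via rank(M_{q-1}∘⋯∘M_p): M ≅ I[1,2], I[1,4]^2, I[3,3], I[3,4].
μ_θ-semistable layers: μ^(1)=6; μ^(2)=5/3; μ^(3)=-1/2; μ^(4)=-7

((0, 1, 1, 0); (0, 2, 2, 2); (0, 0, 1, 1); (3, 0, 0, 0))


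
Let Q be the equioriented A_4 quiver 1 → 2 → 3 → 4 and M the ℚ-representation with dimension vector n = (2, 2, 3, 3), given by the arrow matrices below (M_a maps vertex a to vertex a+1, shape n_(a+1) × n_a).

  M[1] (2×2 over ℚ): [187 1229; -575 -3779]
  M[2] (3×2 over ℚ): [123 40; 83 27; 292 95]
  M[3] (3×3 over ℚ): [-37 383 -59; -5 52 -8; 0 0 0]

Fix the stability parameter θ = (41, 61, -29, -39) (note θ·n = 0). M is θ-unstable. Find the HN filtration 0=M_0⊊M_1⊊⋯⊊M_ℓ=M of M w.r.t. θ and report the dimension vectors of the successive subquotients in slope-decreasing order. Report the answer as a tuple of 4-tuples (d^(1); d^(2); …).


Via rank(M_{q-1}∘⋯∘M_p): M ≅ I[1,3], I[1,4], I[3,4], I[4,4].
μ_θ-semistable layers: μ^(1)=73/3; μ^(2)=17/2; μ^(3)=-34; μ^(4)=-39

((1, 1, 1, 0); (1, 1, 1, 1); (0, 0, 1, 1); (0, 0, 0, 1))


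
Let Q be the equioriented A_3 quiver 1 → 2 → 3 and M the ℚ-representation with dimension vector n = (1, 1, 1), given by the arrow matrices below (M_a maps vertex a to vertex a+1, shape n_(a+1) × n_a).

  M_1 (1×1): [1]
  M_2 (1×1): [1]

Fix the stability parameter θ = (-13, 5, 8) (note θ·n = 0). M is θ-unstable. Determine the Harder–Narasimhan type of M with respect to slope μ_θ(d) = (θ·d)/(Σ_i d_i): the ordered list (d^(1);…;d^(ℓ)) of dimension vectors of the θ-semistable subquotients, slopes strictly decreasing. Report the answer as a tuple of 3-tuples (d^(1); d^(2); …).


Barcode: M ≅ I[1,3]. HN layers by μ_θ (3 steps, strictly decreasing):
  μ^(1)=8; μ^(2)=5; μ^(3)=-13

((0, 0, 1); (0, 1, 0); (1, 0, 0))


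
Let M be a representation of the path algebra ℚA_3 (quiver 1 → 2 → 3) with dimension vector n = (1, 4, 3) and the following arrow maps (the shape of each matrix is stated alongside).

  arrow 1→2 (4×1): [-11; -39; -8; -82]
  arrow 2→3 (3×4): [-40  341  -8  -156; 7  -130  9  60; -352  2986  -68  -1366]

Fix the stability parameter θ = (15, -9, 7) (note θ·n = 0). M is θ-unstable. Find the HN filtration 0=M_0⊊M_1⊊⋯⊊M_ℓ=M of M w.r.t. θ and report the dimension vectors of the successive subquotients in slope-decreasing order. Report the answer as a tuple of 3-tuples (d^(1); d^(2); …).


Interval decomposition of M: I[1,3], I[2,2], I[2,3]^2.
HN type (ℓ=3): μ^(1)=7; μ^(2)=3; μ^(3)=-9

((0, 0, 3); (1, 1, 0); (0, 3, 0))


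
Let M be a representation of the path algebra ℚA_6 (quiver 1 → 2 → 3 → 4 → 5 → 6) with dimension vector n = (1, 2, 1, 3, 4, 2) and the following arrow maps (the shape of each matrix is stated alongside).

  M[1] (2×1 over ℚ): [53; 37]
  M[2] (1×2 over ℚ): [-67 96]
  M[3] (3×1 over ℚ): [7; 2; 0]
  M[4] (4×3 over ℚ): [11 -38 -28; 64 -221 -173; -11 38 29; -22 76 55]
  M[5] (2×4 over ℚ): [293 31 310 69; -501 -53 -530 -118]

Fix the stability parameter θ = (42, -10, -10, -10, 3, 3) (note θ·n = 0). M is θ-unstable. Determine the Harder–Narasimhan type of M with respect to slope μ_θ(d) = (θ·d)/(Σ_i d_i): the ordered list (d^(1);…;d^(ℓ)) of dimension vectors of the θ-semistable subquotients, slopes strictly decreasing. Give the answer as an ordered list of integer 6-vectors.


Interval decomposition of M: I[1,6], I[2,2], I[4,5], I[4,6], I[5,5].
HN type (ℓ=2): μ^(1)=3; μ^(2)=-10

((1, 1, 1, 1, 4, 2); (0, 1, 0, 2, 0, 0))


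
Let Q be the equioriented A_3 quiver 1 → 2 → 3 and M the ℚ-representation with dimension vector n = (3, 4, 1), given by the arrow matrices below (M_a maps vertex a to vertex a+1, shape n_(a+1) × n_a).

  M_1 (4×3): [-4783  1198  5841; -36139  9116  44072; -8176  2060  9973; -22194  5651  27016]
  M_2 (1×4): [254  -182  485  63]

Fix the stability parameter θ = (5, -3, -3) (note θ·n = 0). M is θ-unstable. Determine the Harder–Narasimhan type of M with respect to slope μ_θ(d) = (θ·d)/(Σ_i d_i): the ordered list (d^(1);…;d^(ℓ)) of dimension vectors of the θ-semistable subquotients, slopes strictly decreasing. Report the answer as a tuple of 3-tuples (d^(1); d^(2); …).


Interval decomposition of M: I[1,2]^2, I[1,3], I[2,2].
HN type (ℓ=3): μ^(1)=1; μ^(2)=-1/3; μ^(3)=-3

((2, 2, 0); (1, 1, 1); (0, 1, 0))


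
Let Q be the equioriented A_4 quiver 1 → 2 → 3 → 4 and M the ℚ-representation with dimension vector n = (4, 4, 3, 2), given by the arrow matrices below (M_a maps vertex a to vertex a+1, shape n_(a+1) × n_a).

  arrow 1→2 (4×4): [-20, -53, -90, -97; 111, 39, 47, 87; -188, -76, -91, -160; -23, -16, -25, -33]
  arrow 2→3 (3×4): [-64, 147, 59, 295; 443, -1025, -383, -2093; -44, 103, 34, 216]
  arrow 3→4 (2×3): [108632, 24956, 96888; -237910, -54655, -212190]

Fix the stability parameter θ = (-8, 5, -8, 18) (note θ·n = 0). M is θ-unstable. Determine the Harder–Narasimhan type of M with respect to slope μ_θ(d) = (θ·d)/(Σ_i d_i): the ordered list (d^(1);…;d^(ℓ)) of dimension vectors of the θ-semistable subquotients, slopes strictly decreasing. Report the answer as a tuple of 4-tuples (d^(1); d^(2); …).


Barcode: M ≅ I[1,2], I[1,3]^2, I[1,4], I[4,4]. HN layers by μ_θ (4 steps, strictly decreasing):
  μ^(1)=18; μ^(2)=5; μ^(3)=-3/2; μ^(4)=-8

((0, 0, 0, 2); (0, 1, 0, 0); (0, 3, 3, 0); (4, 0, 0, 0))


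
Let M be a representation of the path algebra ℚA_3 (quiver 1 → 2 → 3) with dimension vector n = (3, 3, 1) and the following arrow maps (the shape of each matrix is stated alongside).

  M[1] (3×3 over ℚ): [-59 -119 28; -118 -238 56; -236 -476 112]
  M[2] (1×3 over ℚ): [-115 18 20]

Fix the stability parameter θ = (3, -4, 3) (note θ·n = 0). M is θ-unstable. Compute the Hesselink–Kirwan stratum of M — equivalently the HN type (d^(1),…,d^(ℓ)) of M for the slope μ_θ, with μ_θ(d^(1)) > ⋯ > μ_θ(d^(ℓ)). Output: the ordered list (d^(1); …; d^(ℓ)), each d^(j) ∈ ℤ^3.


Via rank(M_{q-1}∘⋯∘M_p): M ≅ I[1,1]^2, I[1,3], I[2,2]^2.
μ_θ-semistable layers: μ^(1)=3; μ^(2)=-1/2; μ^(3)=-4

((2, 0, 1); (1, 1, 0); (0, 2, 0))


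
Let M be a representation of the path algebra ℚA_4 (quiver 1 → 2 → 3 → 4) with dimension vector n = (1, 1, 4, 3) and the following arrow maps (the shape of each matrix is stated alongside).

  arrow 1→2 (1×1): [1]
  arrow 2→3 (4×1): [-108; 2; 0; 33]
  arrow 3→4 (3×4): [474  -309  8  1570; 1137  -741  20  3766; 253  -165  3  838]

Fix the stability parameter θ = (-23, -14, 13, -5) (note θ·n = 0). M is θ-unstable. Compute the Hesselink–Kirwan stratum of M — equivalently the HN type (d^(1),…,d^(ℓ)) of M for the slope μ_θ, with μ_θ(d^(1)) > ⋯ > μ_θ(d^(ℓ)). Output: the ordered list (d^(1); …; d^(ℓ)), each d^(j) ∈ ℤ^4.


Barcode: M ≅ I[1,3], I[3,4]^3. HN layers by μ_θ (4 steps, strictly decreasing):
  μ^(1)=13; μ^(2)=4; μ^(3)=-14; μ^(4)=-23

((0, 0, 1, 0); (0, 0, 3, 3); (0, 1, 0, 0); (1, 0, 0, 0))


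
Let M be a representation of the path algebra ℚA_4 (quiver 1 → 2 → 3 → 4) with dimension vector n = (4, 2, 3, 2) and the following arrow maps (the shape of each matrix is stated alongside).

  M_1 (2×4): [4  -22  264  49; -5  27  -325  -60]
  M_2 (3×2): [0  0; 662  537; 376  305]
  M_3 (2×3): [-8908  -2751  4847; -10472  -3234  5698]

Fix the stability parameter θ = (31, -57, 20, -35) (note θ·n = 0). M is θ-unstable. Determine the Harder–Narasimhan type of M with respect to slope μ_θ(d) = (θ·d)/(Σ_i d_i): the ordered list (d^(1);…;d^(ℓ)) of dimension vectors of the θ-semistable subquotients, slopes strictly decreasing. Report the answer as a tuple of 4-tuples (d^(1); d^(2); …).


Barcode: M ≅ I[1,1]^2, I[1,3], I[1,4], I[3,3], I[4,4]. HN layers by μ_θ (5 steps, strictly decreasing):
  μ^(1)=31; μ^(2)=20; μ^(3)=-15/2; μ^(4)=-13; μ^(5)=-35

((2, 0, 0, 0); (0, 0, 2, 0); (0, 0, 1, 1); (2, 2, 0, 0); (0, 0, 0, 1))


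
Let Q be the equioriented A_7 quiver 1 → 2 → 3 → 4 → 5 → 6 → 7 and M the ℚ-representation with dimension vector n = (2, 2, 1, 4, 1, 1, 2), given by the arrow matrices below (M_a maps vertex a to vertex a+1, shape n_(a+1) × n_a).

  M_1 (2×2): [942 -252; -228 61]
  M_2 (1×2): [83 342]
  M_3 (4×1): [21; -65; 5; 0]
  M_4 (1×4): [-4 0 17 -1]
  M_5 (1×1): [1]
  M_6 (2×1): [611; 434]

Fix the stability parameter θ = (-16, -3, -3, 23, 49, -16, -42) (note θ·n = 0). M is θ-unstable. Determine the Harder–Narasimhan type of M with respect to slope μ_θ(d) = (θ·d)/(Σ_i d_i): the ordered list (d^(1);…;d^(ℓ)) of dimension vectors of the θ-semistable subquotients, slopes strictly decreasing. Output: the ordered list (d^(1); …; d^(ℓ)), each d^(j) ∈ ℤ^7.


Barcode: M ≅ I[1,2], I[1,7], I[4,4]^3, I[7,7]. HN layers by μ_θ (5 steps, strictly decreasing):
  μ^(1)=23; μ^(2)=7/2; μ^(3)=-3; μ^(4)=-16; μ^(5)=-42

((0, 0, 0, 3, 0, 0, 0); (0, 0, 0, 1, 1, 1, 1); (0, 2, 1, 0, 0, 0, 0); (2, 0, 0, 0, 0, 0, 0); (0, 0, 0, 0, 0, 0, 1))


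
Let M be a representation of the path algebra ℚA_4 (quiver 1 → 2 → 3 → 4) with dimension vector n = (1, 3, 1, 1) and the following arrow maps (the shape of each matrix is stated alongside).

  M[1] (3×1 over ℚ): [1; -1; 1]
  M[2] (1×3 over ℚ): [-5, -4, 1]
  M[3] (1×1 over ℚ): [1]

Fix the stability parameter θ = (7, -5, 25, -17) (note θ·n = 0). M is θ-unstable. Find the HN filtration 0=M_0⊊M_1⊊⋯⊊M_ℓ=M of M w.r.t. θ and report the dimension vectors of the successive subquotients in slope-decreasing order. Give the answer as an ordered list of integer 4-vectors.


Interval decomposition of M: I[1,2], I[2,2], I[2,4].
HN type (ℓ=3): μ^(1)=4; μ^(2)=1; μ^(3)=-5

((0, 0, 1, 1); (1, 1, 0, 0); (0, 2, 0, 0))


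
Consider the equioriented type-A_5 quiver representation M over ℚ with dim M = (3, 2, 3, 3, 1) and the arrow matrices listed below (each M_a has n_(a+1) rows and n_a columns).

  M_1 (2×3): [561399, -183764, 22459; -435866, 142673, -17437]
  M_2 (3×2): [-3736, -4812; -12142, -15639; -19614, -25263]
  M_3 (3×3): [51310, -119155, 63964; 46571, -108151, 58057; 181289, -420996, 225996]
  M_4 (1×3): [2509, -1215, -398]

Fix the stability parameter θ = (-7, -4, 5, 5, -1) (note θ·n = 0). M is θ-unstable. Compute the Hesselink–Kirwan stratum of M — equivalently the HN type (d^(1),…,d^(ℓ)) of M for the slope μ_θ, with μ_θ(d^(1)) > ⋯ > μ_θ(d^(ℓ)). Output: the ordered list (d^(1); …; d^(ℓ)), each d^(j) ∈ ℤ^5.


Interval decomposition of M: I[1,1], I[1,2], I[1,5], I[3,4]^2.
HN type (ℓ=4): μ^(1)=5; μ^(2)=3; μ^(3)=-4; μ^(4)=-7

((0, 0, 2, 2, 0); (0, 0, 1, 1, 1); (0, 2, 0, 0, 0); (3, 0, 0, 0, 0))


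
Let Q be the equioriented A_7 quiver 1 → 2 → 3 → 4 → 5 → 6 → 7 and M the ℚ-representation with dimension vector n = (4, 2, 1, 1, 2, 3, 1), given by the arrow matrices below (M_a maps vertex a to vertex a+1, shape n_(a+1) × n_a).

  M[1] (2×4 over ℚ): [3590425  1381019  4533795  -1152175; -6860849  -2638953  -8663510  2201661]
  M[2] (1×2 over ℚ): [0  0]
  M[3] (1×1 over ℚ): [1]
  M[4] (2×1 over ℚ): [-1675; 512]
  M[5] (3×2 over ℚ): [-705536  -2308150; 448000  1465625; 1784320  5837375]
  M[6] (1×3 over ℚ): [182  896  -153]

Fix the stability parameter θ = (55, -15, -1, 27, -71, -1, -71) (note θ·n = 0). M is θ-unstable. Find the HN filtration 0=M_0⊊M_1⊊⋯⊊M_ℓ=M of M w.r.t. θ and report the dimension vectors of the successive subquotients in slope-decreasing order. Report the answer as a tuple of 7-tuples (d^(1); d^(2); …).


Via rank(M_{q-1}∘⋯∘M_p): M ≅ I[1,1]^2, I[1,2]^2, I[3,5], I[5,7], I[6,6]^2.
μ_θ-semistable layers: μ^(1)=55; μ^(2)=20; μ^(3)=-1; μ^(4)=-15; μ^(5)=-36; μ^(6)=-71

((2, 0, 0, 0, 0, 0, 0); (2, 2, 0, 0, 0, 0, 0); (0, 0, 0, 0, 0, 2, 0); (0, 0, 1, 1, 1, 0, 0); (0, 0, 0, 0, 0, 1, 1); (0, 0, 0, 0, 1, 0, 0))


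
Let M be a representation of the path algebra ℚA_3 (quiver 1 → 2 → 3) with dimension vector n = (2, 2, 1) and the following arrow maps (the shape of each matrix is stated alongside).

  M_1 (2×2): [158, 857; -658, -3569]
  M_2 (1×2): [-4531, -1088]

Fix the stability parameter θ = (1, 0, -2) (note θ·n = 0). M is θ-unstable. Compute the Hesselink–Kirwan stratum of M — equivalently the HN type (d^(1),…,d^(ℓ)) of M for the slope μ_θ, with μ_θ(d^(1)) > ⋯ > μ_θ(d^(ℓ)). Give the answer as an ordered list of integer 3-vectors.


Via rank(M_{q-1}∘⋯∘M_p): M ≅ I[1,2], I[1,3].
μ_θ-semistable layers: μ^(1)=1/2; μ^(2)=-1/3

((1, 1, 0); (1, 1, 1))


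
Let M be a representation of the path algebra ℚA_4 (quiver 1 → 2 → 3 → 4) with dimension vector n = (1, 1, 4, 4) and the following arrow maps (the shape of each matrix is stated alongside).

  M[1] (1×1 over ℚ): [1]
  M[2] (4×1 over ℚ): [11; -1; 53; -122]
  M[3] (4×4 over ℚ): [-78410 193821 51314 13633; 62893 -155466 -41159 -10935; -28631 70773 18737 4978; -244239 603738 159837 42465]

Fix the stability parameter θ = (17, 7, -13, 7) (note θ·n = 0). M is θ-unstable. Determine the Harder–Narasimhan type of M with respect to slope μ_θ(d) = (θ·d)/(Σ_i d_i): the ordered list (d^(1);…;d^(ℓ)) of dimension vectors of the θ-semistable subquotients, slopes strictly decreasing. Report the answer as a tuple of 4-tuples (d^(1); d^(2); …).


Via rank(M_{q-1}∘⋯∘M_p): M ≅ I[1,4], I[3,3]^2, I[3,4], I[4,4]^2.
μ_θ-semistable layers: μ^(1)=7; μ^(2)=11/3; μ^(3)=-13

((0, 0, 0, 4); (1, 1, 1, 0); (0, 0, 3, 0))


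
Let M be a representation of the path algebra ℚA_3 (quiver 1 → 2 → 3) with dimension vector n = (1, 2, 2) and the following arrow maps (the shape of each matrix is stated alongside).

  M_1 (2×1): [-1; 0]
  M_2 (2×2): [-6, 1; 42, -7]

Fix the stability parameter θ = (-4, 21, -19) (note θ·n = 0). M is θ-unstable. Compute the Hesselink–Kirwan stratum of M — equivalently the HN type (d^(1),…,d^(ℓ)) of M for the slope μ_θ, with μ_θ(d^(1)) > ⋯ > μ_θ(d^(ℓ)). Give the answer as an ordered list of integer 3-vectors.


Barcode: M ≅ I[1,3], I[2,2], I[3,3]. HN layers by μ_θ (4 steps, strictly decreasing):
  μ^(1)=21; μ^(2)=1; μ^(3)=-4; μ^(4)=-19

((0, 1, 0); (0, 1, 1); (1, 0, 0); (0, 0, 1))


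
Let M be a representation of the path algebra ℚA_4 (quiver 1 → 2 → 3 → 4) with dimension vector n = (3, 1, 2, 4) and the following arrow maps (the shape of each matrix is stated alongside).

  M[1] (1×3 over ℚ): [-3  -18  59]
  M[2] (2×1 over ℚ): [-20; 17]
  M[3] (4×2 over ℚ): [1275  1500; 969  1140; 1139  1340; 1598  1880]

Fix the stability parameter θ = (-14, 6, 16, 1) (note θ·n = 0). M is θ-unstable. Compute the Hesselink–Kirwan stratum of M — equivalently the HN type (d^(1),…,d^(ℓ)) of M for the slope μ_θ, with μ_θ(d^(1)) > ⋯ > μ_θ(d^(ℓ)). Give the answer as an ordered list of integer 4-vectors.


Via rank(M_{q-1}∘⋯∘M_p): M ≅ I[1,1]^2, I[1,3], I[3,4], I[4,4]^3.
μ_θ-semistable layers: μ^(1)=16; μ^(2)=17/2; μ^(3)=6; μ^(4)=1; μ^(5)=-14

((0, 0, 1, 0); (0, 0, 1, 1); (0, 1, 0, 0); (0, 0, 0, 3); (3, 0, 0, 0))


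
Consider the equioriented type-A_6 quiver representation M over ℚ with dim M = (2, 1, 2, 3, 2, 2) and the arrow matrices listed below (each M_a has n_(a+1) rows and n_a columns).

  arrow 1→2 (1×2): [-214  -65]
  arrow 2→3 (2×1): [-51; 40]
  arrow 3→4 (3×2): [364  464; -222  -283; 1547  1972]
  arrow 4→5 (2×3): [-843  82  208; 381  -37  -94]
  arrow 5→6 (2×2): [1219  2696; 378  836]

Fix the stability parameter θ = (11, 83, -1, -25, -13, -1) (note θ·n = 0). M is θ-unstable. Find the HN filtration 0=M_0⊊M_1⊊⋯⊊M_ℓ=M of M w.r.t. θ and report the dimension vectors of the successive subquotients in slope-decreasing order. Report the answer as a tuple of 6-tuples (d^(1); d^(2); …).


Barcode: M ≅ I[1,1], I[1,4], I[3,6], I[4,6]. HN layers by μ_θ (5 steps, strictly decreasing):
  μ^(1)=19; μ^(2)=11; μ^(3)=-1; μ^(4)=-13; μ^(5)=-25

((0, 1, 1, 1, 0, 0); (2, 0, 0, 0, 0, 0); (0, 0, 0, 0, 0, 2); (0, 0, 1, 1, 2, 0); (0, 0, 0, 1, 0, 0))


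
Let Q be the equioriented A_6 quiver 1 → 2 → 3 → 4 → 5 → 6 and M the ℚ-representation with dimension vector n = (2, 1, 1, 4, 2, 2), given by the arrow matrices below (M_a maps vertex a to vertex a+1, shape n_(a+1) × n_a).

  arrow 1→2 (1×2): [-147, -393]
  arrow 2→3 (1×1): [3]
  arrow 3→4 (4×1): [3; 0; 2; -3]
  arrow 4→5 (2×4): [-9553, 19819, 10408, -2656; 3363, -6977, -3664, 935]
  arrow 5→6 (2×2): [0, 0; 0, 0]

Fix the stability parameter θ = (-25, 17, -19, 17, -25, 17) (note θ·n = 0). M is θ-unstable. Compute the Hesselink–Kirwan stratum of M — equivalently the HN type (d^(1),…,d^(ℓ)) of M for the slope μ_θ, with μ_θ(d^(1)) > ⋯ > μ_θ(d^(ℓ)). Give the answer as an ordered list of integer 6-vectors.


Barcode: M ≅ I[1,1], I[1,5], I[4,4]^2, I[4,5], I[6,6]^2. HN layers by μ_θ (4 steps, strictly decreasing):
  μ^(1)=17; μ^(2)=-5/2; μ^(3)=-4; μ^(4)=-25

((0, 0, 0, 2, 0, 2); (0, 1, 1, 1, 1, 0); (0, 0, 0, 1, 1, 0); (2, 0, 0, 0, 0, 0))


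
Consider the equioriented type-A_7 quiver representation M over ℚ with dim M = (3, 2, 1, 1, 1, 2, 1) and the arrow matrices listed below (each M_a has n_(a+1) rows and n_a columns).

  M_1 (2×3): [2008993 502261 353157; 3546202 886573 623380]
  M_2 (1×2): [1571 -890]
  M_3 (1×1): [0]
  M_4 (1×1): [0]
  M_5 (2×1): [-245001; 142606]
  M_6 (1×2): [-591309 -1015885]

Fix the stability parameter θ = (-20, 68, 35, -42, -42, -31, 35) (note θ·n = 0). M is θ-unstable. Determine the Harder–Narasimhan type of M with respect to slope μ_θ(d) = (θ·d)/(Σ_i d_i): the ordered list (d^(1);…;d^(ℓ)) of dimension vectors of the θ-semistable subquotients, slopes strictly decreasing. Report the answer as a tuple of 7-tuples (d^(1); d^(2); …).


Via rank(M_{q-1}∘⋯∘M_p): M ≅ I[1,1], I[1,2], I[1,3], I[4,4], I[5,7], I[6,6].
μ_θ-semistable layers: μ^(1)=68; μ^(2)=103/2; μ^(3)=35; μ^(4)=-20; μ^(5)=-31; μ^(6)=-42

((0, 1, 0, 0, 0, 0, 0); (0, 1, 1, 0, 0, 0, 0); (0, 0, 0, 0, 0, 0, 1); (3, 0, 0, 0, 0, 0, 0); (0, 0, 0, 0, 0, 2, 0); (0, 0, 0, 1, 1, 0, 0))


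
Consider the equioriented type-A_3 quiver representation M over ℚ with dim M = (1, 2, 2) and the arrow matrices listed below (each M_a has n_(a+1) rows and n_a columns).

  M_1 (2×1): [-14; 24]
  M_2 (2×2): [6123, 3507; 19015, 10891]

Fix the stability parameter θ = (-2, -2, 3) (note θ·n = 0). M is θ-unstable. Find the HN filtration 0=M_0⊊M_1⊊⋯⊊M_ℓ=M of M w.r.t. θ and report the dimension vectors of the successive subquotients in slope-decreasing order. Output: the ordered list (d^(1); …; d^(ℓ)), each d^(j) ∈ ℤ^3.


Barcode: M ≅ I[1,3], I[2,3]. HN layers by μ_θ (2 steps, strictly decreasing):
  μ^(1)=3; μ^(2)=-2

((0, 0, 2); (1, 2, 0))


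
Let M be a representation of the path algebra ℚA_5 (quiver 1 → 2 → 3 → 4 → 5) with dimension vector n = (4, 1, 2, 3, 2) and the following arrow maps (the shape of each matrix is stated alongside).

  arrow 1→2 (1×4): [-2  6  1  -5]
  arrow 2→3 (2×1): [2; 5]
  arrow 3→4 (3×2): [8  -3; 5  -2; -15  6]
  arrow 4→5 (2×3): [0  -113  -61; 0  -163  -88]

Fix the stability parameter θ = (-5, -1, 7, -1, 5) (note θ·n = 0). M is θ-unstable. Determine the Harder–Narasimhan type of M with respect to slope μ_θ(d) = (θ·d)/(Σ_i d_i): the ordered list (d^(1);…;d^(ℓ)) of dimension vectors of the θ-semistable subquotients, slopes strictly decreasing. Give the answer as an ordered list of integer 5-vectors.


Via rank(M_{q-1}∘⋯∘M_p): M ≅ I[1,1]^3, I[1,4], I[3,5], I[4,5].
μ_θ-semistable layers: μ^(1)=5; μ^(2)=3; μ^(3)=-1; μ^(4)=-5

((0, 0, 0, 0, 2); (0, 0, 2, 2, 0); (0, 1, 0, 1, 0); (4, 0, 0, 0, 0))


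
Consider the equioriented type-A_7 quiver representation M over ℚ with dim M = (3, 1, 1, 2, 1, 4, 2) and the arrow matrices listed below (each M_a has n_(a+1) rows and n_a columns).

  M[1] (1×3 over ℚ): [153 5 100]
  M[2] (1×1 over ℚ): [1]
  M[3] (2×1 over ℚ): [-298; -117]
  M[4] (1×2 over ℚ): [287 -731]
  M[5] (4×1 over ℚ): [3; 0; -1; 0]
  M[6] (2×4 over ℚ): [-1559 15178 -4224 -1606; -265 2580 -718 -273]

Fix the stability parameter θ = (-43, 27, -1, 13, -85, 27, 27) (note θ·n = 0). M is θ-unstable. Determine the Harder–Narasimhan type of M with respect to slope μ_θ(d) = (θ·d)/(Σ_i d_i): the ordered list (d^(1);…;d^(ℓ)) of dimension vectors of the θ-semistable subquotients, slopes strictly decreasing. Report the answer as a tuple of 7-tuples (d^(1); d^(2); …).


Interval decomposition of M: I[1,1]^2, I[1,7], I[4,4], I[6,6]^2, I[6,7].
HN type (ℓ=4): μ^(1)=27; μ^(2)=13; μ^(3)=-23/2; μ^(4)=-43

((0, 0, 0, 0, 0, 4, 2); (0, 0, 0, 1, 0, 0, 0); (0, 1, 1, 1, 1, 0, 0); (3, 0, 0, 0, 0, 0, 0))
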